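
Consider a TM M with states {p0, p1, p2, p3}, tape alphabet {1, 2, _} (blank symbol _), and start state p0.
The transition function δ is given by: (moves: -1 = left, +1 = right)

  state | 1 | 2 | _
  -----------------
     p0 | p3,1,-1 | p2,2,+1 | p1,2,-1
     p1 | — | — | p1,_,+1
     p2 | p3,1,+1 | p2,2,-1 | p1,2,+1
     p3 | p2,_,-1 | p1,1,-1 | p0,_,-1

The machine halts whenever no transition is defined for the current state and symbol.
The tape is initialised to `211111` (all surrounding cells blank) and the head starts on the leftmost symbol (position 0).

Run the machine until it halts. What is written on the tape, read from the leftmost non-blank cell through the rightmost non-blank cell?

p0 | _[2]11111   read 2 → write 2, move +1, go to p2
p2 | _2[1]1111   read 1 → write 1, move +1, go to p3
p3 | _21[1]111   read 1 → write _, move -1, go to p2
p2 | _2[1]_111   read 1 → write 1, move +1, go to p3
p3 | _21[_]111   read _ → write _, move -1, go to p0
p0 | _2[1]_111   read 1 → write 1, move -1, go to p3
p3 | _[2]1_111   read 2 → write 1, move -1, go to p1
p1 | [_]11_111   read _ → write _, move +1, go to p1
p1 | _[1]1_111
The non-blank tape span at halt is 11_111.

11_111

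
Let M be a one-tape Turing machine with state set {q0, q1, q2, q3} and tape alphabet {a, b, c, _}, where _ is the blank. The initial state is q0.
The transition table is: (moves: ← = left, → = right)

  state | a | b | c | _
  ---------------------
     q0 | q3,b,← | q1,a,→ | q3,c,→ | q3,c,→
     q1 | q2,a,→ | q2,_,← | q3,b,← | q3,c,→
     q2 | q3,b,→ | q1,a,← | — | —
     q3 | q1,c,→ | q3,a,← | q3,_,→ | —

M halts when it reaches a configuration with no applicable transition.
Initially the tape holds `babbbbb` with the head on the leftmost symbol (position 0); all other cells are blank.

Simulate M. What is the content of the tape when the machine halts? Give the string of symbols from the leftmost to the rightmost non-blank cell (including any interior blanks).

q0 | [b]abbbbb_   read b → write a, move →, go to q1
q1 | a[a]bbbbb_   read a → write a, move →, go to q2
q2 | aa[b]bbbb_   read b → write a, move ←, go to q1
q1 | a[a]abbbb_   read a → write a, move →, go to q2
q2 | aa[a]bbbb_   read a → write b, move →, go to q3
q3 | aab[b]bbb_   read b → write a, move ←, go to q3
q3 | aa[b]abbb_   read b → write a, move ←, go to q3
q3 | a[a]aabbb_   read a → write c, move →, go to q1
q1 | ac[a]abbb_   read a → write a, move →, go to q2
q2 | aca[a]bbb_   read a → write b, move →, go to q3
q3 | acab[b]bb_   read b → write a, move ←, go to q3
q3 | aca[b]abb_   read b → write a, move ←, go to q3
q3 | ac[a]aabb_   read a → write c, move →, go to q1
q1 | acc[a]abb_   read a → write a, move →, go to q2
q2 | acca[a]bb_   read a → write b, move →, go to q3
q3 | accab[b]b_   read b → write a, move ←, go to q3
q3 | acca[b]ab_   read b → write a, move ←, go to q3
q3 | acc[a]aab_   read a → write c, move →, go to q1
q1 | accc[a]ab_   read a → write a, move →, go to q2
q2 | accca[a]b_   read a → write b, move →, go to q3
q3 | acccab[b]_   read b → write a, move ←, go to q3
q3 | accca[b]a_   read b → write a, move ←, go to q3
q3 | accc[a]aa_   read a → write c, move →, go to q1
q1 | acccc[a]a_   read a → write a, move →, go to q2
q2 | acccca[a]_   read a → write b, move →, go to q3
q3 | accccab[_]
The non-blank tape span at halt is accccab.

accccab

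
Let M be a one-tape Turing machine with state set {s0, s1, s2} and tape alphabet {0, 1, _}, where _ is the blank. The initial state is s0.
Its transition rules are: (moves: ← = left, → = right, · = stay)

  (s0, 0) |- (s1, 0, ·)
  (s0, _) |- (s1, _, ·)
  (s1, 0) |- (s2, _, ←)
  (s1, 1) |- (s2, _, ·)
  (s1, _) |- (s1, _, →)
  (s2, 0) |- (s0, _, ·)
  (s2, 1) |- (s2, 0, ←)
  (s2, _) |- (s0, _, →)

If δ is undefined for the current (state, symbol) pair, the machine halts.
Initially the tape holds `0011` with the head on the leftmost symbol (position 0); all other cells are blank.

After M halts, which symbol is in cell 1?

state=s0 head=0 tape=_[0]011   (s0,0)→(s1,0,·)
state=s1 head=0 tape=_[0]011   (s1,0)→(s2,_,←)
state=s2 head=-1 tape=[_]_011   (s2,_)→(s0,_,→)
state=s0 head=0 tape=_[_]011   (s0,_)→(s1,_,·)
state=s1 head=0 tape=_[_]011   (s1,_)→(s1,_,→)
state=s1 head=1 tape=__[0]11   (s1,0)→(s2,_,←)
state=s2 head=0 tape=_[_]_11   (s2,_)→(s0,_,→)
state=s0 head=1 tape=__[_]11   (s0,_)→(s1,_,·)
state=s1 head=1 tape=__[_]11   (s1,_)→(s1,_,→)
state=s1 head=2 tape=___[1]1   (s1,1)→(s2,_,·)
state=s2 head=2 tape=___[_]1   (s2,_)→(s0,_,→)
state=s0 head=3 tape=____[1]
Cell 1 holds _ when M halts.

_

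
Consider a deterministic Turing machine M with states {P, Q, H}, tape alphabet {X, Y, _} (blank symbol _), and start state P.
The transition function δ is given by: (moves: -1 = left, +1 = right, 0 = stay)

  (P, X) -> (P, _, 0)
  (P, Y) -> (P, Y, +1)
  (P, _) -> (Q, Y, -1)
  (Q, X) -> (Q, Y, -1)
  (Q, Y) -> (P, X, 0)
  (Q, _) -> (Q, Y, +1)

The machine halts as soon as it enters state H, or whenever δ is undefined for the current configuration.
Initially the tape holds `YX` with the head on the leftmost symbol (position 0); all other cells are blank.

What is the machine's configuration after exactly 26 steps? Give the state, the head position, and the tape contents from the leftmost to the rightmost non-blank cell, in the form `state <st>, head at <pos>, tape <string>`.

state P, head at -3, tape YYYY

state=P head=0 tape=___[Y]X   (P,Y)→(P,Y,+1)
state=P head=1 tape=___Y[X]   (P,X)→(P,_,0)
state=P head=1 tape=___Y[_]   (P,_)→(Q,Y,-1)
state=Q head=0 tape=___[Y]Y   (Q,Y)→(P,X,0)
state=P head=0 tape=___[X]Y   (P,X)→(P,_,0)
state=P head=0 tape=___[_]Y   (P,_)→(Q,Y,-1)
state=Q head=-1 tape=__[_]YY   (Q,_)→(Q,Y,+1)
state=Q head=0 tape=__Y[Y]Y   (Q,Y)→(P,X,0)
state=P head=0 tape=__Y[X]Y   (P,X)→(P,_,0)
state=P head=0 tape=__Y[_]Y   (P,_)→(Q,Y,-1)
state=Q head=-1 tape=__[Y]YY   (Q,Y)→(P,X,0)
state=P head=-1 tape=__[X]YY   (P,X)→(P,_,0)
state=P head=-1 tape=__[_]YY   (P,_)→(Q,Y,-1)
state=Q head=-2 tape=_[_]YYY   (Q,_)→(Q,Y,+1)
state=Q head=-1 tape=_Y[Y]YY   (Q,Y)→(P,X,0)
state=P head=-1 tape=_Y[X]YY   (P,X)→(P,_,0)
state=P head=-1 tape=_Y[_]YY   (P,_)→(Q,Y,-1)
state=Q head=-2 tape=_[Y]YYY   (Q,Y)→(P,X,0)
state=P head=-2 tape=_[X]YYY   (P,X)→(P,_,0)
state=P head=-2 tape=_[_]YYY   (P,_)→(Q,Y,-1)
state=Q head=-3 tape=[_]YYYY   (Q,_)→(Q,Y,+1)
state=Q head=-2 tape=Y[Y]YYY   (Q,Y)→(P,X,0)
state=P head=-2 tape=Y[X]YYY   (P,X)→(P,_,0)
state=P head=-2 tape=Y[_]YYY   (P,_)→(Q,Y,-1)
state=Q head=-3 tape=[Y]YYYY   (Q,Y)→(P,X,0)
state=P head=-3 tape=[X]YYYY   (P,X)→(P,_,0)
state=P head=-3 tape=[_]YYYY
After 26 steps: state P, head at -3, tape YYYY.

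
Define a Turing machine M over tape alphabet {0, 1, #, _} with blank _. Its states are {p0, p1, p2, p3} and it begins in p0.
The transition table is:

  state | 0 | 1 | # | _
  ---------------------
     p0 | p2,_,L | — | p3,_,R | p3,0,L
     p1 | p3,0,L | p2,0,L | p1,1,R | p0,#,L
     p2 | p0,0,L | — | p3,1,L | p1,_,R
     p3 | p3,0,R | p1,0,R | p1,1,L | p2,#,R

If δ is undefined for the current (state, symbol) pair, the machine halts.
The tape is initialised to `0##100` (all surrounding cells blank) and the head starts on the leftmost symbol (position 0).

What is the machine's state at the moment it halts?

p2

p0 | __[0]##100   read 0 → write _, move L, go to p2
p2 | _[_]_##100   read _ → write _, move R, go to p1
p1 | __[_]##100   read _ → write #, move L, go to p0
p0 | _[_]###100   read _ → write 0, move L, go to p3
p3 | [_]0###100   read _ → write #, move R, go to p2
p2 | #[0]###100   read 0 → write 0, move L, go to p0
p0 | [#]0###100   read # → write _, move R, go to p3
p3 | _[0]###100   read 0 → write 0, move R, go to p3
p3 | _0[#]##100   read # → write 1, move L, go to p1
p1 | _[0]1##100   read 0 → write 0, move L, go to p3
p3 | [_]01##100   read _ → write #, move R, go to p2
p2 | #[0]1##100   read 0 → write 0, move L, go to p0
p0 | [#]01##100   read # → write _, move R, go to p3
p3 | _[0]1##100   read 0 → write 0, move R, go to p3
p3 | _0[1]##100   read 1 → write 0, move R, go to p1
p1 | _00[#]#100   read # → write 1, move R, go to p1
p1 | _001[#]100   read # → write 1, move R, go to p1
p1 | _0011[1]00   read 1 → write 0, move L, go to p2
p2 | _001[1]000
No transition is defined for (p2, 1); M halts in state p2.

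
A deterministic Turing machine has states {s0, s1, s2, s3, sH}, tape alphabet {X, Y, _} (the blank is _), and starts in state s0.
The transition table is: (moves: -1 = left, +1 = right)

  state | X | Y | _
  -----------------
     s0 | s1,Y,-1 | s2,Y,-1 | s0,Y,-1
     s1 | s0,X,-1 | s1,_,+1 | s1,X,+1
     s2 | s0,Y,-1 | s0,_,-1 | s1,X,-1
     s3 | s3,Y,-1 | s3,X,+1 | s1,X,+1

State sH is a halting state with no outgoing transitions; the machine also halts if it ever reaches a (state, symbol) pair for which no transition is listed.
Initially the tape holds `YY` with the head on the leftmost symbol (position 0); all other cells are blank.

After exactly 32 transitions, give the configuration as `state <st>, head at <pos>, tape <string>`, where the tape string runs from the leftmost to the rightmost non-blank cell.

state=s0 head=0 tape=______[Y]Y   (s0,Y)→(s2,Y,-1)
state=s2 head=-1 tape=_____[_]YY   (s2,_)→(s1,X,-1)
state=s1 head=-2 tape=____[_]XYY   (s1,_)→(s1,X,+1)
state=s1 head=-1 tape=____X[X]YY   (s1,X)→(s0,X,-1)
state=s0 head=-2 tape=____[X]XYY   (s0,X)→(s1,Y,-1)
state=s1 head=-3 tape=___[_]YXYY   (s1,_)→(s1,X,+1)
state=s1 head=-2 tape=___X[Y]XYY   (s1,Y)→(s1,_,+1)
state=s1 head=-1 tape=___X_[X]YY   (s1,X)→(s0,X,-1)
state=s0 head=-2 tape=___X[_]XYY   (s0,_)→(s0,Y,-1)
state=s0 head=-3 tape=___[X]YXYY   (s0,X)→(s1,Y,-1)
state=s1 head=-4 tape=__[_]YYXYY   (s1,_)→(s1,X,+1)
state=s1 head=-3 tape=__X[Y]YXYY   (s1,Y)→(s1,_,+1)
state=s1 head=-2 tape=__X_[Y]XYY   (s1,Y)→(s1,_,+1)
state=s1 head=-1 tape=__X__[X]YY   (s1,X)→(s0,X,-1)
state=s0 head=-2 tape=__X_[_]XYY   (s0,_)→(s0,Y,-1)
state=s0 head=-3 tape=__X[_]YXYY   (s0,_)→(s0,Y,-1)
state=s0 head=-4 tape=__[X]YYXYY   (s0,X)→(s1,Y,-1)
state=s1 head=-5 tape=_[_]YYYXYY   (s1,_)→(s1,X,+1)
state=s1 head=-4 tape=_X[Y]YYXYY   (s1,Y)→(s1,_,+1)
state=s1 head=-3 tape=_X_[Y]YXYY   (s1,Y)→(s1,_,+1)
state=s1 head=-2 tape=_X__[Y]XYY   (s1,Y)→(s1,_,+1)
state=s1 head=-1 tape=_X___[X]YY   (s1,X)→(s0,X,-1)
state=s0 head=-2 tape=_X__[_]XYY   (s0,_)→(s0,Y,-1)
state=s0 head=-3 tape=_X_[_]YXYY   (s0,_)→(s0,Y,-1)
state=s0 head=-4 tape=_X[_]YYXYY   (s0,_)→(s0,Y,-1)
state=s0 head=-5 tape=_[X]YYYXYY   (s0,X)→(s1,Y,-1)
state=s1 head=-6 tape=[_]YYYYXYY   (s1,_)→(s1,X,+1)
state=s1 head=-5 tape=X[Y]YYYXYY   (s1,Y)→(s1,_,+1)
state=s1 head=-4 tape=X_[Y]YYXYY   (s1,Y)→(s1,_,+1)
state=s1 head=-3 tape=X__[Y]YXYY   (s1,Y)→(s1,_,+1)
state=s1 head=-2 tape=X___[Y]XYY   (s1,Y)→(s1,_,+1)
state=s1 head=-1 tape=X____[X]YY   (s1,X)→(s0,X,-1)
state=s0 head=-2 tape=X___[_]XYY
After 32 steps: state s0, head at -2, tape X____XYY.

state s0, head at -2, tape X____XYY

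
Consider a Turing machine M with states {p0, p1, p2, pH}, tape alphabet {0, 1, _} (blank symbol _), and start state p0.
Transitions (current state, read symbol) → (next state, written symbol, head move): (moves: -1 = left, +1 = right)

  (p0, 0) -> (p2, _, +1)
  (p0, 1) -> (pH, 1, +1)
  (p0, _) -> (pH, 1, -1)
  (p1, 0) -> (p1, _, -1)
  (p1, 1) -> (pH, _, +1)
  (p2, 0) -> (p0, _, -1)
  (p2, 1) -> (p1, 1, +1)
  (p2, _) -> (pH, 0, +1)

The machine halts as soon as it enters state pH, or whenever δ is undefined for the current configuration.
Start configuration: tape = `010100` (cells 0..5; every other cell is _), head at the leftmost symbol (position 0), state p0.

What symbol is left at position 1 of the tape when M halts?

_

state=p0 head=0 tape=[0]10100   (p0,0)→(p2,_,+1)
state=p2 head=1 tape=_[1]0100   (p2,1)→(p1,1,+1)
state=p1 head=2 tape=_1[0]100   (p1,0)→(p1,_,-1)
state=p1 head=1 tape=_[1]_100   (p1,1)→(pH,_,+1)
state=pH head=2 tape=__[_]100
Cell 1 holds _ when M halts.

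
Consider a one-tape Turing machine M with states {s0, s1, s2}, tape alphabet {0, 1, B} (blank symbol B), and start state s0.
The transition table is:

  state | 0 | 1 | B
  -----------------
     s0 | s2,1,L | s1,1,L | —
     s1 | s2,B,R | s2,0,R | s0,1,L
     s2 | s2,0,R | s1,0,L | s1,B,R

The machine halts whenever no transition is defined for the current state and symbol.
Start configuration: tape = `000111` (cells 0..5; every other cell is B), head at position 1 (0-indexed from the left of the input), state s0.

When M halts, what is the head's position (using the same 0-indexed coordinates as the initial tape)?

state=s0 head=1 tape=0[0]0111BB   (s0,0)→(s2,1,L)
state=s2 head=0 tape=[0]10111BB   (s2,0)→(s2,0,R)
state=s2 head=1 tape=0[1]0111BB   (s2,1)→(s1,0,L)
state=s1 head=0 tape=[0]00111BB   (s1,0)→(s2,B,R)
state=s2 head=1 tape=B[0]0111BB   (s2,0)→(s2,0,R)
state=s2 head=2 tape=B0[0]111BB   (s2,0)→(s2,0,R)
state=s2 head=3 tape=B00[1]11BB   (s2,1)→(s1,0,L)
state=s1 head=2 tape=B0[0]011BB   (s1,0)→(s2,B,R)
state=s2 head=3 tape=B0B[0]11BB   (s2,0)→(s2,0,R)
state=s2 head=4 tape=B0B0[1]1BB   (s2,1)→(s1,0,L)
state=s1 head=3 tape=B0B[0]01BB   (s1,0)→(s2,B,R)
state=s2 head=4 tape=B0BB[0]1BB   (s2,0)→(s2,0,R)
state=s2 head=5 tape=B0BB0[1]BB   (s2,1)→(s1,0,L)
state=s1 head=4 tape=B0BB[0]0BB   (s1,0)→(s2,B,R)
state=s2 head=5 tape=B0BBB[0]BB   (s2,0)→(s2,0,R)
state=s2 head=6 tape=B0BBB0[B]B   (s2,B)→(s1,B,R)
state=s1 head=7 tape=B0BBB0B[B]   (s1,B)→(s0,1,L)
state=s0 head=6 tape=B0BBB0[B]1
At halt the head is at cell 6.

6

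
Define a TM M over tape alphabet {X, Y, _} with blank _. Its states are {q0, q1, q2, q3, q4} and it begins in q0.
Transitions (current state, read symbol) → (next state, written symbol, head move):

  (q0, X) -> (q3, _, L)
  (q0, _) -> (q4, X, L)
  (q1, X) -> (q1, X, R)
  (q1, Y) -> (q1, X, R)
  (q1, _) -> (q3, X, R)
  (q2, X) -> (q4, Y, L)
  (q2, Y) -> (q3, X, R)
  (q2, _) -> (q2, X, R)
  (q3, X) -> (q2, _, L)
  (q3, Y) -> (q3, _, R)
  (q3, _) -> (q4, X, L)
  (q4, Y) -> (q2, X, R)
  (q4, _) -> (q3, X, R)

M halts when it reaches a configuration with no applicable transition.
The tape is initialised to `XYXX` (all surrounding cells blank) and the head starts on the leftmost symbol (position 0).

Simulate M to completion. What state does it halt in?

state=q0 head=0 tape=___[X]YXX   (q0,X)→(q3,_,L)
state=q3 head=-1 tape=__[_]_YXX   (q3,_)→(q4,X,L)
state=q4 head=-2 tape=_[_]X_YXX   (q4,_)→(q3,X,R)
state=q3 head=-1 tape=_X[X]_YXX   (q3,X)→(q2,_,L)
state=q2 head=-2 tape=_[X]__YXX   (q2,X)→(q4,Y,L)
state=q4 head=-3 tape=[_]Y__YXX   (q4,_)→(q3,X,R)
state=q3 head=-2 tape=X[Y]__YXX   (q3,Y)→(q3,_,R)
state=q3 head=-1 tape=X_[_]_YXX   (q3,_)→(q4,X,L)
state=q4 head=-2 tape=X[_]X_YXX   (q4,_)→(q3,X,R)
state=q3 head=-1 tape=XX[X]_YXX   (q3,X)→(q2,_,L)
state=q2 head=-2 tape=X[X]__YXX   (q2,X)→(q4,Y,L)
state=q4 head=-3 tape=[X]Y__YXX
No transition is defined for (q4, X); M halts in state q4.

q4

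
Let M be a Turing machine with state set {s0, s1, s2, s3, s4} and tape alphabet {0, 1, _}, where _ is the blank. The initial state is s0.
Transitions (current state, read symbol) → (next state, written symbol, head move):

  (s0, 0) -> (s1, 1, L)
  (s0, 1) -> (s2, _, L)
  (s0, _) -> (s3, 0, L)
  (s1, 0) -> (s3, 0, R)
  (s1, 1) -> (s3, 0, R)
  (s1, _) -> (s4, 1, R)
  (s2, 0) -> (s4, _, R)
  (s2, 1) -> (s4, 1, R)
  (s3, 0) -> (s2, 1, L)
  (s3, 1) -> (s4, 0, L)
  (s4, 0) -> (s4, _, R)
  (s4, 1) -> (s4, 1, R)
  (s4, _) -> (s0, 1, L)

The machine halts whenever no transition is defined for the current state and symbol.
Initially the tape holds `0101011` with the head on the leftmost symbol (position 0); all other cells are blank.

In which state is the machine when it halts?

s2

s0 | _[0]101011_   read 0 → write 1, move L, go to s1
s1 | [_]1101011_   read _ → write 1, move R, go to s4
s4 | 1[1]101011_   read 1 → write 1, move R, go to s4
s4 | 11[1]01011_   read 1 → write 1, move R, go to s4
s4 | 111[0]1011_   read 0 → write _, move R, go to s4
s4 | 111_[1]011_   read 1 → write 1, move R, go to s4
s4 | 111_1[0]11_   read 0 → write _, move R, go to s4
s4 | 111_1_[1]1_   read 1 → write 1, move R, go to s4
s4 | 111_1_1[1]_   read 1 → write 1, move R, go to s4
s4 | 111_1_11[_]   read _ → write 1, move L, go to s0
s0 | 111_1_1[1]1   read 1 → write _, move L, go to s2
s2 | 111_1_[1]_1   read 1 → write 1, move R, go to s4
s4 | 111_1_1[_]1   read _ → write 1, move L, go to s0
s0 | 111_1_[1]11   read 1 → write _, move L, go to s2
s2 | 111_1[_]_11
No transition is defined for (s2, _); M halts in state s2.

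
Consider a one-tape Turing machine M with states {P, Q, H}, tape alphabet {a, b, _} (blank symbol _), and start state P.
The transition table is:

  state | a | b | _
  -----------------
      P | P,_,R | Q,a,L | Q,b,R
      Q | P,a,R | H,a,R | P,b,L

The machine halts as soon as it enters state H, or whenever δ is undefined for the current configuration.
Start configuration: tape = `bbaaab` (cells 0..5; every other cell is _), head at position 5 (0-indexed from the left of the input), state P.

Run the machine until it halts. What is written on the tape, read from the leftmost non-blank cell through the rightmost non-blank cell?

state=P head=5 tape=bbaaa[b]__   (P,b)→(Q,a,L)
state=Q head=4 tape=bbaa[a]a__   (Q,a)→(P,a,R)
state=P head=5 tape=bbaaa[a]__   (P,a)→(P,_,R)
state=P head=6 tape=bbaaa_[_]_   (P,_)→(Q,b,R)
state=Q head=7 tape=bbaaa_b[_]   (Q,_)→(P,b,L)
state=P head=6 tape=bbaaa_[b]b   (P,b)→(Q,a,L)
state=Q head=5 tape=bbaaa[_]ab   (Q,_)→(P,b,L)
state=P head=4 tape=bbaa[a]bab   (P,a)→(P,_,R)
state=P head=5 tape=bbaa_[b]ab   (P,b)→(Q,a,L)
state=Q head=4 tape=bbaa[_]aab   (Q,_)→(P,b,L)
state=P head=3 tape=bba[a]baab   (P,a)→(P,_,R)
state=P head=4 tape=bba_[b]aab   (P,b)→(Q,a,L)
state=Q head=3 tape=bba[_]aaab   (Q,_)→(P,b,L)
state=P head=2 tape=bb[a]baaab   (P,a)→(P,_,R)
state=P head=3 tape=bb_[b]aaab   (P,b)→(Q,a,L)
state=Q head=2 tape=bb[_]aaaab   (Q,_)→(P,b,L)
state=P head=1 tape=b[b]baaaab   (P,b)→(Q,a,L)
state=Q head=0 tape=[b]abaaaab   (Q,b)→(H,a,R)
state=H head=1 tape=a[a]baaaab
The non-blank tape span at halt is aabaaaab.

aabaaaab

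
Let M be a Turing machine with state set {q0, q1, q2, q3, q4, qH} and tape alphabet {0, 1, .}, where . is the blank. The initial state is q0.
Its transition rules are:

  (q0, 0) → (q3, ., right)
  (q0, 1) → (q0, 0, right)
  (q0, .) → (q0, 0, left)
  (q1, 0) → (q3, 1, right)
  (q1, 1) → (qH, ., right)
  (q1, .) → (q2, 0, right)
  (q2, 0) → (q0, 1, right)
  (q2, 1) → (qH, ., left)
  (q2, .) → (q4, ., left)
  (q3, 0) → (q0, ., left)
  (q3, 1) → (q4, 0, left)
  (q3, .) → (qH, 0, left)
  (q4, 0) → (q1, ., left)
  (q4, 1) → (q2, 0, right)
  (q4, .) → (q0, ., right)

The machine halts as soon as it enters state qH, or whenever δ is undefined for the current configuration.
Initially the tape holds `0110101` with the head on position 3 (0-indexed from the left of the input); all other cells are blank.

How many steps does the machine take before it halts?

state=q0 head=3 tape=011[0]101   (q0,0)→(q3,.,right)
state=q3 head=4 tape=011.[1]01   (q3,1)→(q4,0,left)
state=q4 head=3 tape=011[.]001   (q4,.)→(q0,.,right)
state=q0 head=4 tape=011.[0]01   (q0,0)→(q3,.,right)
state=q3 head=5 tape=011..[0]1   (q3,0)→(q0,.,left)
state=q0 head=4 tape=011.[.].1   (q0,.)→(q0,0,left)
state=q0 head=3 tape=011[.]0.1   (q0,.)→(q0,0,left)
state=q0 head=2 tape=01[1]00.1   (q0,1)→(q0,0,right)
state=q0 head=3 tape=010[0]0.1   (q0,0)→(q3,.,right)
state=q3 head=4 tape=010.[0].1   (q3,0)→(q0,.,left)
state=q0 head=3 tape=010[.]..1   (q0,.)→(q0,0,left)
state=q0 head=2 tape=01[0]0..1   (q0,0)→(q3,.,right)
state=q3 head=3 tape=01.[0]..1   (q3,0)→(q0,.,left)
state=q0 head=2 tape=01[.]...1   (q0,.)→(q0,0,left)
state=q0 head=1 tape=0[1]0...1   (q0,1)→(q0,0,right)
state=q0 head=2 tape=00[0]...1   (q0,0)→(q3,.,right)
state=q3 head=3 tape=00.[.]..1   (q3,.)→(qH,0,left)
state=qH head=2 tape=00[.]0..1
M halts after 17 transitions.

17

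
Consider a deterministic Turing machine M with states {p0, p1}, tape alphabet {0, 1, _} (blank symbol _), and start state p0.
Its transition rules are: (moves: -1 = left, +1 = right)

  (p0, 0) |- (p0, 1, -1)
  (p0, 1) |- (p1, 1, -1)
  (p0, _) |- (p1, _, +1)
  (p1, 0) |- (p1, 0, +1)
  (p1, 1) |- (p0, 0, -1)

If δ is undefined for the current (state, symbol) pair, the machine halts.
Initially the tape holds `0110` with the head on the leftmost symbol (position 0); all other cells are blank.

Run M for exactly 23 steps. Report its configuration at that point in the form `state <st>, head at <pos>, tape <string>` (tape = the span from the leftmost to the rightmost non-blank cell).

state=p0 head=0 tape=_[0]110   (p0,0)→(p0,1,-1)
state=p0 head=-1 tape=[_]1110   (p0,_)→(p1,_,+1)
state=p1 head=0 tape=_[1]110   (p1,1)→(p0,0,-1)
state=p0 head=-1 tape=[_]0110   (p0,_)→(p1,_,+1)
state=p1 head=0 tape=_[0]110   (p1,0)→(p1,0,+1)
state=p1 head=1 tape=_0[1]10   (p1,1)→(p0,0,-1)
state=p0 head=0 tape=_[0]010   (p0,0)→(p0,1,-1)
state=p0 head=-1 tape=[_]1010   (p0,_)→(p1,_,+1)
state=p1 head=0 tape=_[1]010   (p1,1)→(p0,0,-1)
state=p0 head=-1 tape=[_]0010   (p0,_)→(p1,_,+1)
state=p1 head=0 tape=_[0]010   (p1,0)→(p1,0,+1)
state=p1 head=1 tape=_0[0]10   (p1,0)→(p1,0,+1)
state=p1 head=2 tape=_00[1]0   (p1,1)→(p0,0,-1)
state=p0 head=1 tape=_0[0]00   (p0,0)→(p0,1,-1)
state=p0 head=0 tape=_[0]100   (p0,0)→(p0,1,-1)
state=p0 head=-1 tape=[_]1100   (p0,_)→(p1,_,+1)
state=p1 head=0 tape=_[1]100   (p1,1)→(p0,0,-1)
state=p0 head=-1 tape=[_]0100   (p0,_)→(p1,_,+1)
state=p1 head=0 tape=_[0]100   (p1,0)→(p1,0,+1)
state=p1 head=1 tape=_0[1]00   (p1,1)→(p0,0,-1)
state=p0 head=0 tape=_[0]000   (p0,0)→(p0,1,-1)
state=p0 head=-1 tape=[_]1000   (p0,_)→(p1,_,+1)
state=p1 head=0 tape=_[1]000   (p1,1)→(p0,0,-1)
state=p0 head=-1 tape=[_]0000
After 23 steps: state p0, head at -1, tape 0000.

state p0, head at -1, tape 0000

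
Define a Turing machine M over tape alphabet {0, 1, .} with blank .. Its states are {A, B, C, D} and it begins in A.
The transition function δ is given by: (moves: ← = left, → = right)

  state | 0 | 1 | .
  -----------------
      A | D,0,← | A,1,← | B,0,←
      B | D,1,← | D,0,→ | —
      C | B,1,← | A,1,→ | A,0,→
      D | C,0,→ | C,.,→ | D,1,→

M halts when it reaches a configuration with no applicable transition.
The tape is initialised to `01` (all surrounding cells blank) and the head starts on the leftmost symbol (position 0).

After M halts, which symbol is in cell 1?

0

A | .[0]1...   read 0 → write 0, move ←, go to D
D | [.]01...   read . → write 1, move →, go to D
D | 1[0]1...   read 0 → write 0, move →, go to C
C | 10[1]...   read 1 → write 1, move →, go to A
A | 101[.]..   read . → write 0, move ←, go to B
B | 10[1]0..   read 1 → write 0, move →, go to D
D | 100[0]..   read 0 → write 0, move →, go to C
C | 1000[.].   read . → write 0, move →, go to A
A | 10000[.]   read . → write 0, move ←, go to B
B | 1000[0]0   read 0 → write 1, move ←, go to D
D | 100[0]10   read 0 → write 0, move →, go to C
C | 1000[1]0   read 1 → write 1, move →, go to A
A | 10001[0]   read 0 → write 0, move ←, go to D
D | 1000[1]0   read 1 → write ., move →, go to C
C | 1000.[0]   read 0 → write 1, move ←, go to B
B | 1000[.]1
Cell 1 holds 0 when M halts.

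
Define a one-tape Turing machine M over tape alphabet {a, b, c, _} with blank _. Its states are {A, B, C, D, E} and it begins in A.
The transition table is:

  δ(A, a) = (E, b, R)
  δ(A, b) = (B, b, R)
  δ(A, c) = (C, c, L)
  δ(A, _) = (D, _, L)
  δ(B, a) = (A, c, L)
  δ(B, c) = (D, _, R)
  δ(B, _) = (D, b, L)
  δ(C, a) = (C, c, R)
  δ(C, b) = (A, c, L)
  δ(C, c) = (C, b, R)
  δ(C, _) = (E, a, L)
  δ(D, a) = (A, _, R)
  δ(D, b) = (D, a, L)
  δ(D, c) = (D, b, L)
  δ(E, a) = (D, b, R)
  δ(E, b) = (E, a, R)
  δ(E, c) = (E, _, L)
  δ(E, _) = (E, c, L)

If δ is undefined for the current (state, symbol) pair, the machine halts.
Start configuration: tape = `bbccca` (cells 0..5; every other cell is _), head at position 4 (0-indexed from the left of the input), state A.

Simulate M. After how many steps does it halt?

15

A | _bbcc[c]a_   read c → write c, move L, go to C
C | _bbc[c]ca_   read c → write b, move R, go to C
C | _bbcb[c]a_   read c → write b, move R, go to C
C | _bbcbb[a]_   read a → write c, move R, go to C
C | _bbcbbc[_]   read _ → write a, move L, go to E
E | _bbcbb[c]a   read c → write _, move L, go to E
E | _bbcb[b]_a   read b → write a, move R, go to E
E | _bbcba[_]a   read _ → write c, move L, go to E
E | _bbcb[a]ca   read a → write b, move R, go to D
D | _bbcbb[c]a   read c → write b, move L, go to D
D | _bbcb[b]ba   read b → write a, move L, go to D
D | _bbc[b]aba   read b → write a, move L, go to D
D | _bb[c]aaba   read c → write b, move L, go to D
D | _b[b]baaba   read b → write a, move L, go to D
D | _[b]abaaba   read b → write a, move L, go to D
D | [_]aabaaba
M halts after 15 transitions.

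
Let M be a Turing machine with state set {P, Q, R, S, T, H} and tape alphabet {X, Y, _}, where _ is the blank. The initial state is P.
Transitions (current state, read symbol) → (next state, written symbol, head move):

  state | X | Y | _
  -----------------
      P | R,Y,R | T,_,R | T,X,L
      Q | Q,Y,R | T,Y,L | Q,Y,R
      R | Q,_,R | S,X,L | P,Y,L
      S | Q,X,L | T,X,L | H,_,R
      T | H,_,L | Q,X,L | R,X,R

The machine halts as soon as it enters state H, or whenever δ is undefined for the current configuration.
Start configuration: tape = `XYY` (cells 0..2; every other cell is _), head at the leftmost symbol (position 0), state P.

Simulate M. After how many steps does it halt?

14

state=P head=0 tape=__[X]YY   (P,X)→(R,Y,R)
state=R head=1 tape=__Y[Y]Y   (R,Y)→(S,X,L)
state=S head=0 tape=__[Y]XY   (S,Y)→(T,X,L)
state=T head=-1 tape=_[_]XXY   (T,_)→(R,X,R)
state=R head=0 tape=_X[X]XY   (R,X)→(Q,_,R)
state=Q head=1 tape=_X_[X]Y   (Q,X)→(Q,Y,R)
state=Q head=2 tape=_X_Y[Y]   (Q,Y)→(T,Y,L)
state=T head=1 tape=_X_[Y]Y   (T,Y)→(Q,X,L)
state=Q head=0 tape=_X[_]XY   (Q,_)→(Q,Y,R)
state=Q head=1 tape=_XY[X]Y   (Q,X)→(Q,Y,R)
state=Q head=2 tape=_XYY[Y]   (Q,Y)→(T,Y,L)
state=T head=1 tape=_XY[Y]Y   (T,Y)→(Q,X,L)
state=Q head=0 tape=_X[Y]XY   (Q,Y)→(T,Y,L)
state=T head=-1 tape=_[X]YXY   (T,X)→(H,_,L)
state=H head=-2 tape=[_]_YXY
M halts after 14 transitions.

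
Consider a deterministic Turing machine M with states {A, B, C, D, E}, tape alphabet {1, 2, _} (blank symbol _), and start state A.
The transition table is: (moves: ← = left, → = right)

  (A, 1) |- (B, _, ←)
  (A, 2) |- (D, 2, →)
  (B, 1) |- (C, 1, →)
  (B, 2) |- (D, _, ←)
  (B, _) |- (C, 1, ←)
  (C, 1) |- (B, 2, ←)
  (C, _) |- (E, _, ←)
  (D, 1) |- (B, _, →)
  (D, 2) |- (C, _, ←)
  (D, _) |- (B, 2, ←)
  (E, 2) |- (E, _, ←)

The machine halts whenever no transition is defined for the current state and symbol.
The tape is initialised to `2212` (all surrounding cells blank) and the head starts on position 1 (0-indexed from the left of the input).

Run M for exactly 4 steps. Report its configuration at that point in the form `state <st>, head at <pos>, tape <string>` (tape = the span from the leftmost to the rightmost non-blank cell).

state B, head at 1, tape 222

A | 2[2]12   read 2 → write 2, move →, go to D
D | 22[1]2   read 1 → write _, move →, go to B
B | 22_[2]   read 2 → write _, move ←, go to D
D | 22[_]_   read _ → write 2, move ←, go to B
B | 2[2]2_
After 4 steps: state B, head at 1, tape 222.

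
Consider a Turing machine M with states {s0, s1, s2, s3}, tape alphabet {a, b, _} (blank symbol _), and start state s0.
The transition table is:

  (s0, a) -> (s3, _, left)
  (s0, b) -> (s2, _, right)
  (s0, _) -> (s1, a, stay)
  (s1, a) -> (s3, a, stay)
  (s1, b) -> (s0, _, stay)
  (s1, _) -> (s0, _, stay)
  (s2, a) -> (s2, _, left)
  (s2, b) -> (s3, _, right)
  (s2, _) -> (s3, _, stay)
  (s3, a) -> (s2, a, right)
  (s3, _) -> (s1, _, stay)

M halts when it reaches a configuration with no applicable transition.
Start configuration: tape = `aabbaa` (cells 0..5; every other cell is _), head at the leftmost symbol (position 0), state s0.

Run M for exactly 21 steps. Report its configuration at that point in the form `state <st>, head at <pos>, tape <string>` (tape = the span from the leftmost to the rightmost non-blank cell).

s0 | __[a]abbaa   read a → write _, move left, go to s3
s3 | _[_]_abbaa   read _ → write _, move stay, go to s1
s1 | _[_]_abbaa   read _ → write _, move stay, go to s0
s0 | _[_]_abbaa   read _ → write a, move stay, go to s1
s1 | _[a]_abbaa   read a → write a, move stay, go to s3
s3 | _[a]_abbaa   read a → write a, move right, go to s2
s2 | _a[_]abbaa   read _ → write _, move stay, go to s3
s3 | _a[_]abbaa   read _ → write _, move stay, go to s1
s1 | _a[_]abbaa   read _ → write _, move stay, go to s0
s0 | _a[_]abbaa   read _ → write a, move stay, go to s1
s1 | _a[a]abbaa   read a → write a, move stay, go to s3
s3 | _a[a]abbaa   read a → write a, move right, go to s2
s2 | _aa[a]bbaa   read a → write _, move left, go to s2
s2 | _a[a]_bbaa   read a → write _, move left, go to s2
s2 | _[a]__bbaa   read a → write _, move left, go to s2
s2 | [_]___bbaa   read _ → write _, move stay, go to s3
s3 | [_]___bbaa   read _ → write _, move stay, go to s1
s1 | [_]___bbaa   read _ → write _, move stay, go to s0
s0 | [_]___bbaa   read _ → write a, move stay, go to s1
s1 | [a]___bbaa   read a → write a, move stay, go to s3
s3 | [a]___bbaa   read a → write a, move right, go to s2
s2 | a[_]__bbaa
After 21 steps: state s2, head at -1, tape a___bbaa.

state s2, head at -1, tape a___bbaa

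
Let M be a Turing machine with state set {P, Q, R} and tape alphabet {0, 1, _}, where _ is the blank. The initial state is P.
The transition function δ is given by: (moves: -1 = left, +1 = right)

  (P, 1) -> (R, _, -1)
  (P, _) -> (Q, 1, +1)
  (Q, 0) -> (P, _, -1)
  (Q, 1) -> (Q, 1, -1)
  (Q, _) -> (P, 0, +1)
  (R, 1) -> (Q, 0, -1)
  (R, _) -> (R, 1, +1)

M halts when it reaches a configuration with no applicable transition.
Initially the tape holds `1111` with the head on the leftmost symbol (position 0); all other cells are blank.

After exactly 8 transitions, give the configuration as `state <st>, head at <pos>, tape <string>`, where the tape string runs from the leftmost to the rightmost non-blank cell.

state R, head at -2, tape 0_1011

state=P head=0 tape=__[1]111   (P,1)→(R,_,-1)
state=R head=-1 tape=_[_]_111   (R,_)→(R,1,+1)
state=R head=0 tape=_1[_]111   (R,_)→(R,1,+1)
state=R head=1 tape=_11[1]11   (R,1)→(Q,0,-1)
state=Q head=0 tape=_1[1]011   (Q,1)→(Q,1,-1)
state=Q head=-1 tape=_[1]1011   (Q,1)→(Q,1,-1)
state=Q head=-2 tape=[_]11011   (Q,_)→(P,0,+1)
state=P head=-1 tape=0[1]1011   (P,1)→(R,_,-1)
state=R head=-2 tape=[0]_1011
After 8 steps: state R, head at -2, tape 0_1011.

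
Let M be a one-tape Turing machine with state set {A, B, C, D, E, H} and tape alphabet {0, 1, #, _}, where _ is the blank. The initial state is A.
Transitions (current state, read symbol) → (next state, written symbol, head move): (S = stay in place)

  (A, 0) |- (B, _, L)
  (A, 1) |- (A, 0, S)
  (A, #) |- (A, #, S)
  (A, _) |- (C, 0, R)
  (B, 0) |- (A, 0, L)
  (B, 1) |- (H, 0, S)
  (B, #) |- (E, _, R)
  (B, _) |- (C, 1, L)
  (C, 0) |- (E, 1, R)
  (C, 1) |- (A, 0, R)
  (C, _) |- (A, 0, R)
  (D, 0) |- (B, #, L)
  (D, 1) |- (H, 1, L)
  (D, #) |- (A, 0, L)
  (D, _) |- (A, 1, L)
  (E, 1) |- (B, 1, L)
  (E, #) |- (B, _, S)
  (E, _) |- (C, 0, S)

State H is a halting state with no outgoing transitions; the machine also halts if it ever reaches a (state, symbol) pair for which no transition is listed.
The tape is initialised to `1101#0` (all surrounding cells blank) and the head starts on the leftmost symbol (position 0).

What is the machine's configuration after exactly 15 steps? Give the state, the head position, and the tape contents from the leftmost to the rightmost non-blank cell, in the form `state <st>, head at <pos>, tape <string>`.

A | ___[1]101#0   read 1 → write 0, move S, go to A
A | ___[0]101#0   read 0 → write _, move L, go to B
B | __[_]_101#0   read _ → write 1, move L, go to C
C | _[_]1_101#0   read _ → write 0, move R, go to A
A | _0[1]_101#0   read 1 → write 0, move S, go to A
A | _0[0]_101#0   read 0 → write _, move L, go to B
B | _[0]__101#0   read 0 → write 0, move L, go to A
A | [_]0__101#0   read _ → write 0, move R, go to C
C | 0[0]__101#0   read 0 → write 1, move R, go to E
E | 01[_]_101#0   read _ → write 0, move S, go to C
C | 01[0]_101#0   read 0 → write 1, move R, go to E
E | 011[_]101#0   read _ → write 0, move S, go to C
C | 011[0]101#0   read 0 → write 1, move R, go to E
E | 0111[1]01#0   read 1 → write 1, move L, go to B
B | 011[1]101#0   read 1 → write 0, move S, go to H
H | 011[0]101#0
After 15 steps: state H, head at 0, tape 0110101#0.

state H, head at 0, tape 0110101#0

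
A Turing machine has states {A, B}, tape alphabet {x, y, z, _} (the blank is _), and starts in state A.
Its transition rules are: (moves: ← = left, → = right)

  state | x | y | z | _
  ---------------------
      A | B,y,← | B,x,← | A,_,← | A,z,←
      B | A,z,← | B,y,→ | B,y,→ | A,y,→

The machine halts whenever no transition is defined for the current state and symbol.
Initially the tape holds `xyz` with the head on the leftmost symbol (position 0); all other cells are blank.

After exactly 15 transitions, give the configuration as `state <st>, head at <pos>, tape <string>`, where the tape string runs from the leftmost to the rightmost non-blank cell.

state A, head at 3, tape yyyyyyz

A | __[x]yz__   read x → write y, move ←, go to B
B | _[_]yyz__   read _ → write y, move →, go to A
A | _y[y]yz__   read y → write x, move ←, go to B
B | _[y]xyz__   read y → write y, move →, go to B
B | _y[x]yz__   read x → write z, move ←, go to A
A | _[y]zyz__   read y → write x, move ←, go to B
B | [_]xzyz__   read _ → write y, move →, go to A
A | y[x]zyz__   read x → write y, move ←, go to B
B | [y]yzyz__   read y → write y, move →, go to B
B | y[y]zyz__   read y → write y, move →, go to B
B | yy[z]yz__   read z → write y, move →, go to B
B | yyy[y]z__   read y → write y, move →, go to B
B | yyyy[z]__   read z → write y, move →, go to B
B | yyyyy[_]_   read _ → write y, move →, go to A
A | yyyyyy[_]   read _ → write z, move ←, go to A
A | yyyyy[y]z
After 15 steps: state A, head at 3, tape yyyyyyz.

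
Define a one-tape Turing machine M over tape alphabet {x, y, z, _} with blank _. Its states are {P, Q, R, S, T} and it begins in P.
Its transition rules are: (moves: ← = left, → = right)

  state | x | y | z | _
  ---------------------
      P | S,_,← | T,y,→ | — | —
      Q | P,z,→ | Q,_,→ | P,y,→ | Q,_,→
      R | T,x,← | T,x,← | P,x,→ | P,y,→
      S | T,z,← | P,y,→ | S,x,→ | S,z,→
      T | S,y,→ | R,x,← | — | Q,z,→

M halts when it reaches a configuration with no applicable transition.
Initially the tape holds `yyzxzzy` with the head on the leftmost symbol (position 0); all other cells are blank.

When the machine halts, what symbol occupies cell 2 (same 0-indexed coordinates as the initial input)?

state=P head=0 tape=_[y]yzxzzy_   (P,y)→(T,y,→)
state=T head=1 tape=_y[y]zxzzy_   (T,y)→(R,x,←)
state=R head=0 tape=_[y]xzxzzy_   (R,y)→(T,x,←)
state=T head=-1 tape=[_]xxzxzzy_   (T,_)→(Q,z,→)
state=Q head=0 tape=z[x]xzxzzy_   (Q,x)→(P,z,→)
state=P head=1 tape=zz[x]zxzzy_   (P,x)→(S,_,←)
state=S head=0 tape=z[z]_zxzzy_   (S,z)→(S,x,→)
state=S head=1 tape=zx[_]zxzzy_   (S,_)→(S,z,→)
state=S head=2 tape=zxz[z]xzzy_   (S,z)→(S,x,→)
state=S head=3 tape=zxzx[x]zzy_   (S,x)→(T,z,←)
state=T head=2 tape=zxz[x]zzzy_   (T,x)→(S,y,→)
state=S head=3 tape=zxzy[z]zzy_   (S,z)→(S,x,→)
state=S head=4 tape=zxzyx[z]zy_   (S,z)→(S,x,→)
state=S head=5 tape=zxzyxx[z]y_   (S,z)→(S,x,→)
state=S head=6 tape=zxzyxxx[y]_   (S,y)→(P,y,→)
state=P head=7 tape=zxzyxxxy[_]
Cell 2 holds y when M halts.

y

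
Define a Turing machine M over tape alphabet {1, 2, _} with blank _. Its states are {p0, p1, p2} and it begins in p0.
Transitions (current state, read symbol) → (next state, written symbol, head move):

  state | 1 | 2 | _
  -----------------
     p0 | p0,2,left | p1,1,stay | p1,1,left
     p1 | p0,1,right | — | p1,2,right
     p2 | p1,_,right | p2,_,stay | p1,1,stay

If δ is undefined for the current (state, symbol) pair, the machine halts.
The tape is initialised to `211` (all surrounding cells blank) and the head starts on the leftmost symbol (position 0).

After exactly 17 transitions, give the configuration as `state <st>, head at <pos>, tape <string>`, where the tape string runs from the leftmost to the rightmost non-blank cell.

state p0, head at -1, tape 12222

state=p0 head=0 tape=__[2]11   (p0,2)→(p1,1,stay)
state=p1 head=0 tape=__[1]11   (p1,1)→(p0,1,right)
state=p0 head=1 tape=__1[1]1   (p0,1)→(p0,2,left)
state=p0 head=0 tape=__[1]21   (p0,1)→(p0,2,left)
state=p0 head=-1 tape=_[_]221   (p0,_)→(p1,1,left)
state=p1 head=-2 tape=[_]1221   (p1,_)→(p1,2,right)
state=p1 head=-1 tape=2[1]221   (p1,1)→(p0,1,right)
state=p0 head=0 tape=21[2]21   (p0,2)→(p1,1,stay)
state=p1 head=0 tape=21[1]21   (p1,1)→(p0,1,right)
state=p0 head=1 tape=211[2]1   (p0,2)→(p1,1,stay)
state=p1 head=1 tape=211[1]1   (p1,1)→(p0,1,right)
state=p0 head=2 tape=2111[1]   (p0,1)→(p0,2,left)
state=p0 head=1 tape=211[1]2   (p0,1)→(p0,2,left)
state=p0 head=0 tape=21[1]22   (p0,1)→(p0,2,left)
state=p0 head=-1 tape=2[1]222   (p0,1)→(p0,2,left)
state=p0 head=-2 tape=[2]2222   (p0,2)→(p1,1,stay)
state=p1 head=-2 tape=[1]2222   (p1,1)→(p0,1,right)
state=p0 head=-1 tape=1[2]222
After 17 steps: state p0, head at -1, tape 12222.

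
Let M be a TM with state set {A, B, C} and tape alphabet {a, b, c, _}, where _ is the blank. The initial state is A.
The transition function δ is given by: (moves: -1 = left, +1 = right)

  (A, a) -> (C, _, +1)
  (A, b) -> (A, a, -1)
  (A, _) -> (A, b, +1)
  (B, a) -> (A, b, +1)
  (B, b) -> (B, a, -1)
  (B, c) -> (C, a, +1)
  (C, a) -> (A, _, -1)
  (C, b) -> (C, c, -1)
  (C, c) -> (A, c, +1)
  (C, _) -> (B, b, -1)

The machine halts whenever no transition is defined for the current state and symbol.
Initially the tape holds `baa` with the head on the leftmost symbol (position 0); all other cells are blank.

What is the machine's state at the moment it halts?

B

state=A head=0 tape=_[b]aa_   (A,b)→(A,a,-1)
state=A head=-1 tape=[_]aaa_   (A,_)→(A,b,+1)
state=A head=0 tape=b[a]aa_   (A,a)→(C,_,+1)
state=C head=1 tape=b_[a]a_   (C,a)→(A,_,-1)
state=A head=0 tape=b[_]_a_   (A,_)→(A,b,+1)
state=A head=1 tape=bb[_]a_   (A,_)→(A,b,+1)
state=A head=2 tape=bbb[a]_   (A,a)→(C,_,+1)
state=C head=3 tape=bbb_[_]   (C,_)→(B,b,-1)
state=B head=2 tape=bbb[_]b
No transition is defined for (B, _); M halts in state B.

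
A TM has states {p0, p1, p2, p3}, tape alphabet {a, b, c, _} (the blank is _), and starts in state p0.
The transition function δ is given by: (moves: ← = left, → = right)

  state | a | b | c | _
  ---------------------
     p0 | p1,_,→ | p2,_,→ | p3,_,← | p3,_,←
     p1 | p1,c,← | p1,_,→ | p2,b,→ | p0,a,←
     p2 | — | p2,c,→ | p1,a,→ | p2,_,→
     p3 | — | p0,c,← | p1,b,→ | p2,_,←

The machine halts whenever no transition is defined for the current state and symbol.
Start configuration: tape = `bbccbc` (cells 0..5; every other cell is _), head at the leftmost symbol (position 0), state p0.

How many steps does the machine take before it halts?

15

p0 | [b]bccbc_   read b → write _, move →, go to p2
p2 | _[b]ccbc_   read b → write c, move →, go to p2
p2 | _c[c]cbc_   read c → write a, move →, go to p1
p1 | _ca[c]bc_   read c → write b, move →, go to p2
p2 | _cab[b]c_   read b → write c, move →, go to p2
p2 | _cabc[c]_   read c → write a, move →, go to p1
p1 | _cabca[_]   read _ → write a, move ←, go to p0
p0 | _cabc[a]a   read a → write _, move →, go to p1
p1 | _cabc_[a]   read a → write c, move ←, go to p1
p1 | _cabc[_]c   read _ → write a, move ←, go to p0
p0 | _cab[c]ac   read c → write _, move ←, go to p3
p3 | _ca[b]_ac   read b → write c, move ←, go to p0
p0 | _c[a]c_ac   read a → write _, move →, go to p1
p1 | _c_[c]_ac   read c → write b, move →, go to p2
p2 | _c_b[_]ac   read _ → write _, move →, go to p2
p2 | _c_b_[a]c
M halts after 15 transitions.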